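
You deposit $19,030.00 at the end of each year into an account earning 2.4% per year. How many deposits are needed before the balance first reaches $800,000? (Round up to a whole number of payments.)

30 payments

Periodic rate r = 0.024 per year.
Ordinary annuity FV: 800,000 = 19,030 × [((1+r)^n − 1)/r].
(1+r)^n = 1 + 800,000 × r / 19,030, so n = ln(1 + 800,000·r/19,030) / ln(1+r) = 29.41.
Round up to a whole number of payments: n = 30.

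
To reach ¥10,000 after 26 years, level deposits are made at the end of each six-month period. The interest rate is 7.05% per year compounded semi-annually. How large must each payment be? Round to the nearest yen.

¥70

Level ordinary annuity; solve FV = PMT × [((1+r)^n − 1)/r] for PMT.
Periodic rate r = 0.0705/2 per half-year; n is counted in half-years.
With n = 52: PMT = 10,000 / ([((1+r)^n − 1)/r]) = ¥70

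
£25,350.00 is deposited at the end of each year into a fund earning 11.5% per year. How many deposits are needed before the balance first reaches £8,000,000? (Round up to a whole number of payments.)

34 payments

Periodic rate r = 0.115 per year.
Ordinary annuity FV: 8,000,000 = 25,350 × [((1+r)^n − 1)/r].
(1+r)^n = 1 + 8,000,000 × r / 25,350, so n = ln(1 + 8,000,000·r/25,350) / ln(1+r) = 33.24.
Round up to a whole number of payments: n = 34.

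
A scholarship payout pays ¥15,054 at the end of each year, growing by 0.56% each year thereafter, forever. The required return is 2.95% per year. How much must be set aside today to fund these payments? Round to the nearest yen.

¥629,874

Periodic rate r = 0.0295 per year.
Growing perpetuity (Gordon): PV = PMT₁ / (r − g) = 15,054 / (r − 0.0056) = ¥629,874.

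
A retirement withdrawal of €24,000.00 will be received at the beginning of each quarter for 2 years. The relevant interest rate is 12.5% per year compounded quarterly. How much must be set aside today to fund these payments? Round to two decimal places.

This is an annuity due: 8 payments of €24,000.00 at the beginning of each quarter.
Periodic rate r = 0.125/4 per quarter; n is counted in quarters.
PV = PMT × [(1 − (1+r)^−n)/r] × (1+r) = 24,000 × [1 − (1+r)^−8] / r × (1+r) = €172,824.89

€172,824.89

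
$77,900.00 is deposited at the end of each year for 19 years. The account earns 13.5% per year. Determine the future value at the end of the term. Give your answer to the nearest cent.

This is an ordinary annuity: 19 deposits of $77,900.00 at the end of each year.
Periodic rate r = 0.135 per year.
FV = PMT × [((1+r)^n − 1)/r] = 77,900 × [(1+r)^19 − 1] / r = $5,822,153.75

$5,822,153.75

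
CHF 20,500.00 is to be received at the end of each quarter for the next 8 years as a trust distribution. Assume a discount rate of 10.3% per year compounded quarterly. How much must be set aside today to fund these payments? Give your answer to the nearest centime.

This is an ordinary annuity: 32 payments of CHF 20,500.00 at the end of each quarter.
Periodic rate r = 0.103/4 per quarter; n is counted in quarters.
PV = PMT × [(1 − (1+r)^−n)/r] = 20,500 × [1 − (1+r)^−32] / r = CHF 443,219.63

CHF 443,219.63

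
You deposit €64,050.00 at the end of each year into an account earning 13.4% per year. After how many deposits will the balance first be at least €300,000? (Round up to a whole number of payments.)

Periodic rate r = 0.134 per year.
Ordinary annuity FV: 300,000 = 64,050 × [((1+r)^n − 1)/r].
(1+r)^n = 1 + 300,000 × r / 64,050, so n = ln(1 + 300,000·r/64,050) / ln(1+r) = 3.87.
Round up to a whole number of payments: n = 4.

4 payments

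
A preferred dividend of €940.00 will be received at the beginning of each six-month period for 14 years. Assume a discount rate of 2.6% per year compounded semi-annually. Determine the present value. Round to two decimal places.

This is an annuity due: 28 payments of €940.00 at the beginning of each six-month period.
Periodic rate r = 0.026/2 per half-year; n is counted in half-years.
PV = PMT × [(1 − (1+r)^−n)/r] × (1+r) = 940 × [1 − (1+r)^−28] / r × (1+r) = €22,228.98

€22,228.98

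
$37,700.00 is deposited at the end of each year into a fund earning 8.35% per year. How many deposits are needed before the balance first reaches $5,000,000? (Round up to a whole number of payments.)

32 payments

Periodic rate r = 0.0835 per year.
Ordinary annuity FV: 5,000,000 = 37,700 × [((1+r)^n − 1)/r].
(1+r)^n = 1 + 5,000,000 × r / 37,700, so n = ln(1 + 5,000,000·r/37,700) / ln(1+r) = 31.06.
Round up to a whole number of payments: n = 32.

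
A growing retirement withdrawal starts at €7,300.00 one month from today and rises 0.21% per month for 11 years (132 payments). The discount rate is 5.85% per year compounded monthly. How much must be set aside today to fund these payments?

€804,505.33

Periodic rate r = 0.0585/12 per month; n is counted in months.
Growing ordinary annuity: PV = PMT₁ × [1 − ((1+g)/(1+r))^n] / (r − g) = 7,300 × [1 − ((1+0.0021)/(1+r))^132] / (r − 0.0021) = €804,505.33.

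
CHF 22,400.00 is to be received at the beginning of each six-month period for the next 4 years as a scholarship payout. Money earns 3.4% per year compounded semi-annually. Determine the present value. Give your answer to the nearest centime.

CHF 169,059.11

This is an annuity due: 8 payments of CHF 22,400.00 at the beginning of each six-month period.
Periodic rate r = 0.034/2 per half-year; n is counted in half-years.
PV = PMT × [(1 − (1+r)^−n)/r] × (1+r) = 22,400 × [1 − (1+r)^−8] / r × (1+r) = CHF 169,059.11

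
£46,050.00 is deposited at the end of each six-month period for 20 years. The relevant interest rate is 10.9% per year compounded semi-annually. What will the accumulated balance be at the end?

This is an ordinary annuity: 40 deposits of £46,050.00 at the end of each six-month period.
Periodic rate r = 0.109/2 per half-year; n is counted in half-years.
FV = PMT × [((1+r)^n − 1)/r] = 46,050 × [(1+r)^40 − 1] / r = £6,213,287.07

£6,213,287.07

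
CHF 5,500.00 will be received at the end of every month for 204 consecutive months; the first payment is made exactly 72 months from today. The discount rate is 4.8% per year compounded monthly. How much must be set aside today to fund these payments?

CHF 576,937.55

Ordinary annuity of 204 payments, first payment at period 72.
Periodic rate r = 0.048/12 per month; n is counted in months.
The ordinary-annuity PV formula values the stream one period before the first payment (period 71); discount that back 71 periods:
PV₀ = 5,500 × [1 − (1+r)^−204] / r × (1+r)^−71 = CHF 576,937.55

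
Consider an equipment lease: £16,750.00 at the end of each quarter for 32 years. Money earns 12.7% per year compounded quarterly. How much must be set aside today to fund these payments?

£517,904.37

This is an ordinary annuity: 128 payments of £16,750.00 at the end of each quarter.
Periodic rate r = 0.127/4 per quarter; n is counted in quarters.
PV = PMT × [(1 − (1+r)^−n)/r] = 16,750 × [1 − (1+r)^−128] / r = £517,904.37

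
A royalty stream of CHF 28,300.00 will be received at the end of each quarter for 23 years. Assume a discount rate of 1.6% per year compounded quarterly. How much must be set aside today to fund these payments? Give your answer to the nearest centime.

This is an ordinary annuity: 92 payments of CHF 28,300.00 at the end of each quarter.
Periodic rate r = 0.016/4 per quarter; n is counted in quarters.
PV = PMT × [(1 − (1+r)^−n)/r] = 28,300 × [1 − (1+r)^−92] / r = CHF 2,174,675.21

CHF 2,174,675.21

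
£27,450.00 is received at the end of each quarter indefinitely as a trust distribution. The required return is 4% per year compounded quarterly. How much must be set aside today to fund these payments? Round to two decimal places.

Periodic rate r = 0.04/4 per quarter.
Level perpetuity: PV = PMT / r = 27,450 / (0.04/4) = £2,745,000.00.

£2,745,000.00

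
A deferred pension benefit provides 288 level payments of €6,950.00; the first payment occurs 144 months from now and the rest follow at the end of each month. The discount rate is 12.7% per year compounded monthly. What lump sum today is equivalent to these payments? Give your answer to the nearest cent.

Ordinary annuity of 288 payments, first payment at period 144.
Periodic rate r = 0.127/12 per month; n is counted in months.
The ordinary-annuity PV formula values the stream one period before the first payment (period 143); discount that back 143 periods:
PV₀ = 6,950 × [1 − (1+r)^−288] / r × (1+r)^−143 = €138,702.46

€138,702.46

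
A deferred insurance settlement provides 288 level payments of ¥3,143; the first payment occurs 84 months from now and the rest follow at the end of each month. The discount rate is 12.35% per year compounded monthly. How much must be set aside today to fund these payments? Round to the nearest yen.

¥123,709

Ordinary annuity of 288 payments, first payment at period 84.
Periodic rate r = 0.1235/12 per month; n is counted in months.
The ordinary-annuity PV formula values the stream one period before the first payment (period 83); discount that back 83 periods:
PV₀ = 3,143 × [1 − (1+r)^−288] / r × (1+r)^−83 = ¥123,709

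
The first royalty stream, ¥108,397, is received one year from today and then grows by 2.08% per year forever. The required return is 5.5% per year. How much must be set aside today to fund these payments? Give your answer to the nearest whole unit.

Periodic rate r = 0.055 per year.
Growing perpetuity (Gordon): PV = PMT₁ / (r − g) = 108,397 / (r − 0.0208) = ¥3,169,503.

¥3,169,503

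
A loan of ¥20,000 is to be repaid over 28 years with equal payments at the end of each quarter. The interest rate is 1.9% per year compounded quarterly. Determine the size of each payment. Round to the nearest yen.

¥231

Level ordinary annuity; solve PV = PMT × [(1 − (1+r)^−n)/r] for PMT.
Periodic rate r = 0.019/4 per quarter; n is counted in quarters.
With n = 112: PMT = 20,000 / ([(1 − (1+r)^−n)/r]) = ¥231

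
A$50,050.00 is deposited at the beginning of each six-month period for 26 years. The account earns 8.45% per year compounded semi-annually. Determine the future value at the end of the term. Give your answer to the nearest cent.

A$9,384,448.29

This is an annuity due: 52 deposits of A$50,050.00 at the beginning of each six-month period.
Periodic rate r = 0.0845/2 per half-year; n is counted in half-years.
FV = PMT × [((1+r)^n − 1)/r] × (1+r) = 50,050 × [(1+r)^52 − 1] / r × (1+r) = A$9,384,448.29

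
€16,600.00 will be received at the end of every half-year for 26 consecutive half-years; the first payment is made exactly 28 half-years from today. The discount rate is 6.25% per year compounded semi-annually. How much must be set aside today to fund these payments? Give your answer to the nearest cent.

Ordinary annuity of 26 payments, first payment at period 28.
Periodic rate r = 0.0625/2 per half-year; n is counted in half-years.
The ordinary-annuity PV formula values the stream one period before the first payment (period 27); discount that back 27 periods:
PV₀ = 16,600 × [1 − (1+r)^−26] / r × (1+r)^−27 = €127,451.72

€127,451.72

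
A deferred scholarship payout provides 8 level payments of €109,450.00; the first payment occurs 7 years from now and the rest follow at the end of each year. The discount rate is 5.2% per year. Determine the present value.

Ordinary annuity of 8 payments, first payment at period 7.
Periodic rate r = 0.052 per year.
The ordinary-annuity PV formula values the stream one period before the first payment (period 6); discount that back 6 periods:
PV₀ = 109,450 × [1 − (1+r)^−8] / r × (1+r)^−6 = €517,685.55

€517,685.55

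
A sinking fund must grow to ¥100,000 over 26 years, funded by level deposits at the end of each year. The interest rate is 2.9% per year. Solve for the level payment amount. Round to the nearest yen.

¥2,630

Level ordinary annuity; solve FV = PMT × [((1+r)^n − 1)/r] for PMT.
Periodic rate r = 0.029 per year.
With n = 26: PMT = 100,000 / ([((1+r)^n − 1)/r]) = ¥2,630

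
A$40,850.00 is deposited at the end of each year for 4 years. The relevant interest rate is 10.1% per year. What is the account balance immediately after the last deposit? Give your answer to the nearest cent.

A$189,864.03

This is an ordinary annuity: 4 deposits of A$40,850.00 at the end of each year.
Periodic rate r = 0.101 per year.
FV = PMT × [((1+r)^n − 1)/r] = 40,850 × [(1+r)^4 − 1] / r = A$189,864.03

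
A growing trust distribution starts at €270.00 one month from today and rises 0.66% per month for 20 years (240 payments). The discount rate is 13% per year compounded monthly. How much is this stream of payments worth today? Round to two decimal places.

€40,485.19

Periodic rate r = 0.13/12 per month; n is counted in months.
Growing ordinary annuity: PV = PMT₁ × [1 − ((1+g)/(1+r))^n] / (r − g) = 270 × [1 − ((1+0.0066)/(1+r))^240] / (r − 0.0066) = €40,485.19.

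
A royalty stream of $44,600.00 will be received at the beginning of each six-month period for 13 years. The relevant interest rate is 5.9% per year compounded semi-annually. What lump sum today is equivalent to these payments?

$825,570.96

This is an annuity due: 26 payments of $44,600.00 at the beginning of each six-month period.
Periodic rate r = 0.059/2 per half-year; n is counted in half-years.
PV = PMT × [(1 − (1+r)^−n)/r] × (1+r) = 44,600 × [1 − (1+r)^−26] / r × (1+r) = $825,570.96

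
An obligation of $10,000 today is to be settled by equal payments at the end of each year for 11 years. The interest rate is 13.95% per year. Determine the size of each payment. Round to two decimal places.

Level ordinary annuity; solve PV = PMT × [(1 − (1+r)^−n)/r] for PMT.
Periodic rate r = 0.1395 per year.
With n = 11: PMT = 10,000 / ([(1 − (1+r)^−n)/r]) = $1,830.14

$1,830.14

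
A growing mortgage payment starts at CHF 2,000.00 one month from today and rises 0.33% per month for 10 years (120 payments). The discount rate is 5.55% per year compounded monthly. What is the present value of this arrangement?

CHF 221,084.07

Periodic rate r = 0.0555/12 per month; n is counted in months.
Growing ordinary annuity: PV = PMT₁ × [1 − ((1+g)/(1+r))^n] / (r − g) = 2,000 × [1 − ((1+0.0033)/(1+r))^120] / (r − 0.0033) = CHF 221,084.07.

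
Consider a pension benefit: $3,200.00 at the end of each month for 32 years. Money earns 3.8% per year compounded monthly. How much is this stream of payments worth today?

$710,416.68

This is an ordinary annuity: 384 payments of $3,200.00 at the end of each month.
Periodic rate r = 0.038/12 per month; n is counted in months.
PV = PMT × [(1 − (1+r)^−n)/r] = 3,200 × [1 − (1+r)^−384] / r = $710,416.68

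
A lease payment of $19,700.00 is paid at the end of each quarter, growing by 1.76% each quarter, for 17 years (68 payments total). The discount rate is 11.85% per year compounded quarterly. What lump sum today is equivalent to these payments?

$901,289.33

Periodic rate r = 0.1185/4 per quarter; n is counted in quarters.
Growing ordinary annuity: PV = PMT₁ × [1 − ((1+g)/(1+r))^n] / (r − g) = 19,700 × [1 − ((1+0.0176)/(1+r))^68] / (r − 0.0176) = $901,289.33.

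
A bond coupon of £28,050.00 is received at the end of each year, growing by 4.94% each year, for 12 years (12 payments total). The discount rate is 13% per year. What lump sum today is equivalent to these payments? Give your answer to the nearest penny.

£204,812.84

Periodic rate r = 0.13 per year.
Growing ordinary annuity: PV = PMT₁ × [1 − ((1+g)/(1+r))^n] / (r − g) = 28,050 × [1 − ((1+0.0494)/(1+r))^12] / (r − 0.0494) = £204,812.84.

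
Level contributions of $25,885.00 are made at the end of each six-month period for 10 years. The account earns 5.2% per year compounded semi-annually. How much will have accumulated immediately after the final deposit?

$667,920.13

This is an ordinary annuity: 20 deposits of $25,885.00 at the end of each six-month period.
Periodic rate r = 0.052/2 per half-year; n is counted in half-years.
FV = PMT × [((1+r)^n − 1)/r] = 25,885 × [(1+r)^20 − 1] / r = $667,920.13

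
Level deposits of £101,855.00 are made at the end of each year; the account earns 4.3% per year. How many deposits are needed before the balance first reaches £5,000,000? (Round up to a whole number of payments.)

27 payments

Periodic rate r = 0.043 per year.
Ordinary annuity FV: 5,000,000 = 101,855 × [((1+r)^n − 1)/r].
(1+r)^n = 1 + 5,000,000 × r / 101,855, so n = ln(1 + 5,000,000·r/101,855) / ln(1+r) = 26.96.
Round up to a whole number of payments: n = 27.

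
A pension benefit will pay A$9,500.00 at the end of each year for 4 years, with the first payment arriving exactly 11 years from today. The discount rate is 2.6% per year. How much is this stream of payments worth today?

Ordinary annuity of 4 payments, first payment at period 11.
Periodic rate r = 0.026 per year.
The ordinary-annuity PV formula values the stream one period before the first payment (period 10); discount that back 10 periods:
PV₀ = 9,500 × [1 − (1+r)^−4] / r × (1+r)^−10 = A$27,581.66

A$27,581.66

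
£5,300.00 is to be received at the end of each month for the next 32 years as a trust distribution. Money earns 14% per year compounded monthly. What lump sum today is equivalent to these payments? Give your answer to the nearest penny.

This is an ordinary annuity: 384 payments of £5,300.00 at the end of each month.
Periodic rate r = 0.14/12 per month; n is counted in months.
PV = PMT × [(1 − (1+r)^−n)/r] = 5,300 × [1 − (1+r)^−384] / r = £449,001.85

£449,001.85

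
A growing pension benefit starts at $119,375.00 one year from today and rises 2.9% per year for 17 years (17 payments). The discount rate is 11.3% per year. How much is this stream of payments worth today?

$1,046,781.09

Periodic rate r = 0.113 per year.
Growing ordinary annuity: PV = PMT₁ × [1 − ((1+g)/(1+r))^n] / (r − g) = 119,375 × [1 − ((1+0.029)/(1+r))^17] / (r − 0.029) = $1,046,781.09.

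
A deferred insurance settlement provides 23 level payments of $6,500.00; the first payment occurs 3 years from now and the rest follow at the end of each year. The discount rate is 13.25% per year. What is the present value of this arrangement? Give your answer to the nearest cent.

$36,062.62

Ordinary annuity of 23 payments, first payment at period 3.
Periodic rate r = 0.1325 per year.
The ordinary-annuity PV formula values the stream one period before the first payment (period 2); discount that back 2 periods:
PV₀ = 6,500 × [1 − (1+r)^−23] / r × (1+r)^−2 = $36,062.62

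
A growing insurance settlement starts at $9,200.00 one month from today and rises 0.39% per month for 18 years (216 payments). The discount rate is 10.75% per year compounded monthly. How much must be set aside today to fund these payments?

$1,204,594.12

Periodic rate r = 0.1075/12 per month; n is counted in months.
Growing ordinary annuity: PV = PMT₁ × [1 − ((1+g)/(1+r))^n] / (r − g) = 9,200 × [1 − ((1+0.0039)/(1+r))^216] / (r − 0.0039) = $1,204,594.12.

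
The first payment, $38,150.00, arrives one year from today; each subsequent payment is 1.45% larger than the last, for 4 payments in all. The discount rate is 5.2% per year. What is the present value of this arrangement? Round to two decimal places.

Periodic rate r = 0.052 per year.
Growing ordinary annuity: PV = PMT₁ × [1 − ((1+g)/(1+r))^n] / (r − g) = 38,150 × [1 − ((1+0.0145)/(1+r))^4] / (r − 0.0145) = $137,483.57.

$137,483.57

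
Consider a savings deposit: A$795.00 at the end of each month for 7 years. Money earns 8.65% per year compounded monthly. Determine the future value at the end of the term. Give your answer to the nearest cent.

This is an ordinary annuity: 84 deposits of A$795.00 at the end of each month.
Periodic rate r = 0.0865/12 per month; n is counted in months.
FV = PMT × [((1+r)^n − 1)/r] = 795 × [(1+r)^84 − 1] / r = A$91,340.60

A$91,340.60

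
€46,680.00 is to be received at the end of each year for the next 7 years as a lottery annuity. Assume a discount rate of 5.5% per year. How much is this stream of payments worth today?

€265,280.91

This is an ordinary annuity: 7 payments of €46,680.00 at the end of each year.
Periodic rate r = 0.055 per year.
PV = PMT × [(1 − (1+r)^−n)/r] = 46,680 × [1 − (1+r)^−7] / r = €265,280.91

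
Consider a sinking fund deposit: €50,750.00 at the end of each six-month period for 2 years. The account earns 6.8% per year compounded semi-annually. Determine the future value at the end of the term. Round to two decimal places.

This is an ordinary annuity: 4 deposits of €50,750.00 at the end of each six-month period.
Periodic rate r = 0.068/2 per half-year; n is counted in half-years.
FV = PMT × [((1+r)^n − 1)/r] = 50,750 × [(1+r)^4 − 1] / r = €213,589.66

€213,589.66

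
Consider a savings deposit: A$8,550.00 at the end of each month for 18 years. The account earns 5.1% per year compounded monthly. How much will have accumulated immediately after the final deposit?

This is an ordinary annuity: 216 deposits of A$8,550.00 at the end of each month.
Periodic rate r = 0.051/12 per month; n is counted in months.
FV = PMT × [((1+r)^n − 1)/r] = 8,550 × [(1+r)^216 − 1] / r = A$3,016,460.40

A$3,016,460.40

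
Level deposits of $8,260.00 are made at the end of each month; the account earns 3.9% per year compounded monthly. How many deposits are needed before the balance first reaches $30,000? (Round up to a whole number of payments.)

4 payments

Periodic rate r = 0.039/12 per month; n is counted in months.
Ordinary annuity FV: 30,000 = 8,260 × [((1+r)^n − 1)/r].
(1+r)^n = 1 + 30,000 × r / 8,260, so n = ln(1 + 30,000·r/8,260) / ln(1+r) = 3.62.
Round up to a whole number of payments: n = 4.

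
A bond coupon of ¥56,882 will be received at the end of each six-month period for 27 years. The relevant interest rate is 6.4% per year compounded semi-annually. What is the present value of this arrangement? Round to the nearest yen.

This is an ordinary annuity: 54 payments of ¥56,882 at the end of each six-month period.
Periodic rate r = 0.064/2 per half-year; n is counted in half-years.
PV = PMT × [(1 − (1+r)^−n)/r] = 56,882 × [1 − (1+r)^−54] / r = ¥1,453,132

¥1,453,132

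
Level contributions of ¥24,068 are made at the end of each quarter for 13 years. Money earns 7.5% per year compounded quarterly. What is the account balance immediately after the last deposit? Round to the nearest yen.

¥2,088,897

This is an ordinary annuity: 52 deposits of ¥24,068 at the end of each quarter.
Periodic rate r = 0.075/4 per quarter; n is counted in quarters.
FV = PMT × [((1+r)^n − 1)/r] = 24,068 × [(1+r)^52 − 1] / r = ¥2,088,897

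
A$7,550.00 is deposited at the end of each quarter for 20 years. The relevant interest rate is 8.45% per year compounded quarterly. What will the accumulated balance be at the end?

This is an ordinary annuity: 80 deposits of A$7,550.00 at the end of each quarter.
Periodic rate r = 0.0845/4 per quarter; n is counted in quarters.
FV = PMT × [((1+r)^n − 1)/r] = 7,550 × [(1+r)^80 − 1] / r = A$1,545,709.47

A$1,545,709.47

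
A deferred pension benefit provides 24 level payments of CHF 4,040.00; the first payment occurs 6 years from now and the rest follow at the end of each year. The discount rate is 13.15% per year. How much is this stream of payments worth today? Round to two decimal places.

Ordinary annuity of 24 payments, first payment at period 6.
Periodic rate r = 0.1315 per year.
The ordinary-annuity PV formula values the stream one period before the first payment (period 5); discount that back 5 periods:
PV₀ = 4,040 × [1 − (1+r)^−24] / r × (1+r)^−5 = CHF 15,710.64

CHF 15,710.64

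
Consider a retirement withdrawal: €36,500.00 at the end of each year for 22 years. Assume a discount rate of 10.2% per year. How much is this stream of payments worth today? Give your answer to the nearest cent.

This is an ordinary annuity: 22 payments of €36,500.00 at the end of each year.
Periodic rate r = 0.102 per year.
PV = PMT × [(1 − (1+r)^−n)/r] = 36,500 × [1 − (1+r)^−22] / r = €315,605.69

€315,605.69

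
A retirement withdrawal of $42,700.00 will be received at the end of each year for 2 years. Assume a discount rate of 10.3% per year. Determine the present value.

This is an ordinary annuity: 2 payments of $42,700.00 at the end of each year.
Periodic rate r = 0.103 per year.
PV = PMT × [(1 − (1+r)^−n)/r] = 42,700 × [1 − (1+r)^−2] / r = $73,810.16

$73,810.16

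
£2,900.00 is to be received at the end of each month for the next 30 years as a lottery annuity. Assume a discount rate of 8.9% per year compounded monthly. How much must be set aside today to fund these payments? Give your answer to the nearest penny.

£363,664.73

This is an ordinary annuity: 360 payments of £2,900.00 at the end of each month.
Periodic rate r = 0.089/12 per month; n is counted in months.
PV = PMT × [(1 − (1+r)^−n)/r] = 2,900 × [1 − (1+r)^−360] / r = £363,664.73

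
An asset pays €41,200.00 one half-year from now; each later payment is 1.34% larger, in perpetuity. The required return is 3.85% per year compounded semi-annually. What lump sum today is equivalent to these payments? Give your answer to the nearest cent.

€7,042,735.04

Periodic rate r = 0.0385/2 per half-year.
Growing perpetuity (Gordon): PV = PMT₁ / (r − g) = 41,200 / (r − 0.0134) = €7,042,735.04.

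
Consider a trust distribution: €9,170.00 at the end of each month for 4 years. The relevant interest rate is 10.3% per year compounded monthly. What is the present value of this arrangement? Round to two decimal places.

€359,510.57

This is an ordinary annuity: 48 payments of €9,170.00 at the end of each month.
Periodic rate r = 0.103/12 per month; n is counted in months.
PV = PMT × [(1 − (1+r)^−n)/r] = 9,170 × [1 − (1+r)^−48] / r = €359,510.57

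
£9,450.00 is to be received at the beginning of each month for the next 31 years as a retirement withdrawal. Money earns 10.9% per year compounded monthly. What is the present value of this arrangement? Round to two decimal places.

£1,013,487.65

This is an annuity due: 372 payments of £9,450.00 at the beginning of each month.
Periodic rate r = 0.109/12 per month; n is counted in months.
PV = PMT × [(1 − (1+r)^−n)/r] × (1+r) = 9,450 × [1 − (1+r)^−372] / r × (1+r) = £1,013,487.65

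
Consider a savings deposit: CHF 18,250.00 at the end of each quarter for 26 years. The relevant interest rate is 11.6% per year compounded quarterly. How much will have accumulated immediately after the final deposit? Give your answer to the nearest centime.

This is an ordinary annuity: 104 deposits of CHF 18,250.00 at the end of each quarter.
Periodic rate r = 0.116/4 per quarter; n is counted in quarters.
FV = PMT × [((1+r)^n − 1)/r] = 18,250 × [(1+r)^104 − 1] / r = CHF 11,675,186.13

CHF 11,675,186.13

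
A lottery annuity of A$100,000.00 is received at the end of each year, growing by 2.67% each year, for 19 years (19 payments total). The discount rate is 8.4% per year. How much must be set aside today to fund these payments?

Periodic rate r = 0.084 per year.
Growing ordinary annuity: PV = PMT₁ × [1 − ((1+g)/(1+r))^n] / (r − g) = 100,000 × [1 − ((1+0.0267)/(1+r))^19] / (r − 0.0267) = A$1,123,306.23.

A$1,123,306.23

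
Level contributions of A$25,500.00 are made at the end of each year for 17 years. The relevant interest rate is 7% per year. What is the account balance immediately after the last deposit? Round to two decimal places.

This is an ordinary annuity: 17 deposits of A$25,500.00 at the end of each year.
Periodic rate r = 0.07 per year.
FV = PMT × [((1+r)^n − 1)/r] = 25,500 × [(1+r)^17 − 1] / r = A$786,425.54

A$786,425.54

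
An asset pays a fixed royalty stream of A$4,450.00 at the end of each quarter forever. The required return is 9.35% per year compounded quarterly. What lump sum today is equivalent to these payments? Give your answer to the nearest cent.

A$190,374.33

Periodic rate r = 0.0935/4 per quarter.
Level perpetuity: PV = PMT / r = 4,450 / (0.0935/4) = A$190,374.33.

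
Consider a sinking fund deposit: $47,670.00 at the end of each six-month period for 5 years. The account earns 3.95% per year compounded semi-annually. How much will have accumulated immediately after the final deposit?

This is an ordinary annuity: 10 deposits of $47,670.00 at the end of each six-month period.
Periodic rate r = 0.0395/2 per half-year; n is counted in half-years.
FV = PMT × [((1+r)^n − 1)/r] = 47,670 × [(1+r)^10 − 1] / r = $521,377.00

$521,377.00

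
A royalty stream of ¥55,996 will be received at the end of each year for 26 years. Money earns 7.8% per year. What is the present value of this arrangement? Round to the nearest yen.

This is an ordinary annuity: 26 payments of ¥55,996 at the end of each year.
Periodic rate r = 0.078 per year.
PV = PMT × [(1 − (1+r)^−n)/r] = 55,996 × [1 − (1+r)^−26] / r = ¥616,044

¥616,044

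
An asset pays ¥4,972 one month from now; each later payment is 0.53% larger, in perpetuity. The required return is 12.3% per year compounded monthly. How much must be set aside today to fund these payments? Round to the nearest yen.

Periodic rate r = 0.123/12 per month.
Growing perpetuity (Gordon): PV = PMT₁ / (r − g) = 4,972 / (r − 0.0053) = ¥1,004,444.

¥1,004,444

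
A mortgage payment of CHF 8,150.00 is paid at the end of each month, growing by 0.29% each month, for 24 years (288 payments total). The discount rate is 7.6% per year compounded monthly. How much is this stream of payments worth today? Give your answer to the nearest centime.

CHF 1,486,662.54

Periodic rate r = 0.076/12 per month; n is counted in months.
Growing ordinary annuity: PV = PMT₁ × [1 − ((1+g)/(1+r))^n] / (r − g) = 8,150 × [1 − ((1+0.0029)/(1+r))^288] / (r − 0.0029) = CHF 1,486,662.54.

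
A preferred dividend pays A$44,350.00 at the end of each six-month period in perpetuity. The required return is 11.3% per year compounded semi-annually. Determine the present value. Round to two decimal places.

Periodic rate r = 0.113/2 per half-year.
Level perpetuity: PV = PMT / r = 44,350 / (0.113/2) = A$784,955.75.

A$784,955.75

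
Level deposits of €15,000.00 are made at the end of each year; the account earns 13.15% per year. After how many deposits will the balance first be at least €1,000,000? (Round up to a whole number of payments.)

19 payments

Periodic rate r = 0.1315 per year.
Ordinary annuity FV: 1,000,000 = 15,000 × [((1+r)^n − 1)/r].
(1+r)^n = 1 + 1,000,000 × r / 15,000, so n = ln(1 + 1,000,000·r/15,000) / ln(1+r) = 18.45.
Round up to a whole number of payments: n = 19.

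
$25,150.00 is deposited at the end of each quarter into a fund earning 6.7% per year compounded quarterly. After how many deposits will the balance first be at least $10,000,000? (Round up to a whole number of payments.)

123 payments

Periodic rate r = 0.067/4 per quarter; n is counted in quarters.
Ordinary annuity FV: 10,000,000 = 25,150 × [((1+r)^n − 1)/r].
(1+r)^n = 1 + 10,000,000 × r / 25,150, so n = ln(1 + 10,000,000·r/25,150) / ln(1+r) = 122.57.
Round up to a whole number of payments: n = 123.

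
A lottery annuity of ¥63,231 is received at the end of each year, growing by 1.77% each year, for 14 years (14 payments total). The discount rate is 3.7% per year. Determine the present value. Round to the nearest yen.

¥757,688

Periodic rate r = 0.037 per year.
Growing ordinary annuity: PV = PMT₁ × [1 − ((1+g)/(1+r))^n] / (r − g) = 63,231 × [1 − ((1+0.0177)/(1+r))^14] / (r − 0.0177) = ¥757,688.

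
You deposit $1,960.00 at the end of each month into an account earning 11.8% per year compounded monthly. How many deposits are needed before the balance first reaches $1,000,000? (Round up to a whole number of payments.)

Periodic rate r = 0.118/12 per month; n is counted in months.
Ordinary annuity FV: 1,000,000 = 1,960 × [((1+r)^n − 1)/r].
(1+r)^n = 1 + 1,000,000 × r / 1,960, so n = ln(1 + 1,000,000·r/1,960) / ln(1+r) = 183.40.
Round up to a whole number of payments: n = 184.

184 payments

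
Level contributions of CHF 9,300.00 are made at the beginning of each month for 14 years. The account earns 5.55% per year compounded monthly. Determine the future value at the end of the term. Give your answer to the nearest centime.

CHF 2,365,641.06

This is an annuity due: 168 deposits of CHF 9,300.00 at the beginning of each month.
Periodic rate r = 0.0555/12 per month; n is counted in months.
FV = PMT × [((1+r)^n − 1)/r] × (1+r) = 9,300 × [(1+r)^168 − 1] / r × (1+r) = CHF 2,365,641.06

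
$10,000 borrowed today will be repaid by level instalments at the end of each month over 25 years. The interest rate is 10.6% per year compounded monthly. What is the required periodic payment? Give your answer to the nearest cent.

Level ordinary annuity; solve PV = PMT × [(1 − (1+r)^−n)/r] for PMT.
Periodic rate r = 0.106/12 per month; n is counted in months.
With n = 300: PMT = 10,000 / ([(1 − (1+r)^−n)/r]) = $95.13

$95.13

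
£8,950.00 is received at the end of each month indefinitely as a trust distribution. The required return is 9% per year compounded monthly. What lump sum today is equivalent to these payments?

£1,193,333.33

Periodic rate r = 0.09/12 per month.
Level perpetuity: PV = PMT / r = 8,950 / (0.09/12) = £1,193,333.33.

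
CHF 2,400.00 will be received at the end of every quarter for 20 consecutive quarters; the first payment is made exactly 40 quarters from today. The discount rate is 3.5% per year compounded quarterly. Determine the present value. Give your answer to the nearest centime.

CHF 31,225.07

Ordinary annuity of 20 payments, first payment at period 40.
Periodic rate r = 0.035/4 per quarter; n is counted in quarters.
The ordinary-annuity PV formula values the stream one period before the first payment (period 39); discount that back 39 periods:
PV₀ = 2,400 × [1 − (1+r)^−20] / r × (1+r)^−39 = CHF 31,225.07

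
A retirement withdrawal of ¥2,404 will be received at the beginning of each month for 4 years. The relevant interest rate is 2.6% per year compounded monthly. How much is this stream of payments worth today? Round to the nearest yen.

This is an annuity due: 48 payments of ¥2,404 at the beginning of each month.
Periodic rate r = 0.026/12 per month; n is counted in months.
PV = PMT × [(1 − (1+r)^−n)/r] × (1+r) = 2,404 × [1 − (1+r)^−48] / r × (1+r) = ¥109,719

¥109,719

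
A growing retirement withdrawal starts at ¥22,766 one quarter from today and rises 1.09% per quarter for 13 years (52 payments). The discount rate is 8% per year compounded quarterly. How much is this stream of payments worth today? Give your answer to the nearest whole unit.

Periodic rate r = 0.08/4 per quarter; n is counted in quarters.
Growing ordinary annuity: PV = PMT₁ × [1 − ((1+g)/(1+r))^n] / (r − g) = 22,766 × [1 − ((1+0.0109)/(1+r))^52] / (r − 0.0109) = ¥931,892.

¥931,892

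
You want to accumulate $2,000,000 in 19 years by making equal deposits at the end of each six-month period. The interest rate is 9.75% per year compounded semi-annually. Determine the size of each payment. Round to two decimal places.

$19,106.85

Level ordinary annuity; solve FV = PMT × [((1+r)^n − 1)/r] for PMT.
Periodic rate r = 0.0975/2 per half-year; n is counted in half-years.
With n = 38: PMT = 2,000,000 / ([((1+r)^n − 1)/r]) = $19,106.85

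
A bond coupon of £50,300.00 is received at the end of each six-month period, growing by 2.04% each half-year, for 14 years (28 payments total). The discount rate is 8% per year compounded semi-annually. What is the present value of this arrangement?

£1,059,889.40

Periodic rate r = 0.08/2 per half-year; n is counted in half-years.
Growing ordinary annuity: PV = PMT₁ × [1 − ((1+g)/(1+r))^n] / (r − g) = 50,300 × [1 − ((1+0.0204)/(1+r))^28] / (r − 0.0204) = £1,059,889.40.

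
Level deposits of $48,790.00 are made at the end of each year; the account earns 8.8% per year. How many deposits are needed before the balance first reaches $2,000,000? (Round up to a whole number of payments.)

19 payments

Periodic rate r = 0.088 per year.
Ordinary annuity FV: 2,000,000 = 48,790 × [((1+r)^n − 1)/r].
(1+r)^n = 1 + 2,000,000 × r / 48,790, so n = ln(1 + 2,000,000·r/48,790) / ln(1+r) = 18.11.
Round up to a whole number of payments: n = 19.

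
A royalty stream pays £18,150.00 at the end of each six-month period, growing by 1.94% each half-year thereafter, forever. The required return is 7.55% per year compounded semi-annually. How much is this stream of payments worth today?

£989,100.82

Periodic rate r = 0.0755/2 per half-year.
Growing perpetuity (Gordon): PV = PMT₁ / (r − g) = 18,150 / (r − 0.0194) = £989,100.82.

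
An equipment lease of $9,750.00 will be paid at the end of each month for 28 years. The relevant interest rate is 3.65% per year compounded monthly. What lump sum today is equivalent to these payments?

$2,050,118.48

This is an ordinary annuity: 336 payments of $9,750.00 at the end of each month.
Periodic rate r = 0.0365/12 per month; n is counted in months.
PV = PMT × [(1 − (1+r)^−n)/r] = 9,750 × [1 − (1+r)^−336] / r = $2,050,118.48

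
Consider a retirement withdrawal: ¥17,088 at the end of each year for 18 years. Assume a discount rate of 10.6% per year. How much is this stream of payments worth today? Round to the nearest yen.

¥134,917

This is an ordinary annuity: 18 payments of ¥17,088 at the end of each year.
Periodic rate r = 0.106 per year.
PV = PMT × [(1 − (1+r)^−n)/r] = 17,088 × [1 − (1+r)^−18] / r = ¥134,917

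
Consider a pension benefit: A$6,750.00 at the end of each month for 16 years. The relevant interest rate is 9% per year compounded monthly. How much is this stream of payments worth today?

A$685,616.19

This is an ordinary annuity: 192 payments of A$6,750.00 at the end of each month.
Periodic rate r = 0.09/12 per month; n is counted in months.
PV = PMT × [(1 − (1+r)^−n)/r] = 6,750 × [1 − (1+r)^−192] / r = A$685,616.19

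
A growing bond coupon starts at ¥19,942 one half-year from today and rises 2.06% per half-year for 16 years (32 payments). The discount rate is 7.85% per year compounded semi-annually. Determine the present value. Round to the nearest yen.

¥470,276

Periodic rate r = 0.0785/2 per half-year; n is counted in half-years.
Growing ordinary annuity: PV = PMT₁ × [1 − ((1+g)/(1+r))^n] / (r − g) = 19,942 × [1 − ((1+0.0206)/(1+r))^32] / (r − 0.0206) = ¥470,276.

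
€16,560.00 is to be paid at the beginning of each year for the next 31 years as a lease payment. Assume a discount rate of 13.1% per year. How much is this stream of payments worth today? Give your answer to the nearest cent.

This is an annuity due: 31 payments of €16,560.00 at the beginning of each year.
Periodic rate r = 0.131 per year.
PV = PMT × [(1 − (1+r)^−n)/r] × (1+r) = 16,560 × [1 − (1+r)^−31] / r × (1+r) = €139,825.11

€139,825.11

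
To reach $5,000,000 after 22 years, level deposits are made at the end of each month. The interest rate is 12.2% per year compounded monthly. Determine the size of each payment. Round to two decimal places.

Level ordinary annuity; solve FV = PMT × [((1+r)^n − 1)/r] for PMT.
Periodic rate r = 0.122/12 per month; n is counted in months.
With n = 264: PMT = 5,000,000 / ([((1+r)^n − 1)/r]) = $3,780.43

$3,780.43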